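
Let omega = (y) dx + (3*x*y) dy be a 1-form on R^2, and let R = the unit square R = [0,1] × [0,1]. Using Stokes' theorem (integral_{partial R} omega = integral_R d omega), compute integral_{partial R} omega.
integral_(partial R) omega = 1/2

Stokes: integral_partial_R omega = integral_R d omega with d omega = (∂Q/∂x - ∂P/∂y) dx ∧ dy.
  ∂Q/∂x = 3*y
  ∂P/∂y = 1
  integrand = ∂Q/∂x - ∂P/∂y = 3*y - 1.
Integrating over R: integral_0^1 integral_0^1 (3*y - 1) dx dy = 1/2.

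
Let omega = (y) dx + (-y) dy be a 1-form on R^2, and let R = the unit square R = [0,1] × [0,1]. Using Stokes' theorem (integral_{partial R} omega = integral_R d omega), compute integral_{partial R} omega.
integral_(partial R) omega = -1

Stokes: integral_partial_R omega = integral_R d omega with d omega = (∂Q/∂x - ∂P/∂y) dx ∧ dy.
  ∂Q/∂x = 0
  ∂P/∂y = 1
  integrand = ∂Q/∂x - ∂P/∂y = -1.
Integrating over R: integral_0^1 integral_0^1 (-1) dx dy = -1.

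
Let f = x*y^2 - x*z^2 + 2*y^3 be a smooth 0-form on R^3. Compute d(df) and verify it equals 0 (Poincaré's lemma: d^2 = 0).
d(df) = 0

Step 1: df = sum_i (∂f/∂x_i) dx_i = (y^2 - z^2) dx + (2*y*(x + 3*y)) dy + (-2*x*z) dz.
Step 2: Apply d again. Using the 1-form formula, the coefficient of dx ∧ dy in d(df) is ∂^2 f/∂x ∂y - ∂^2 f/∂y ∂x = (2*y) - (2*y) = 0 (equality of mixed partials for smooth f).
Similarly for dx ∧ dz and dy ∧ dz — all coefficients vanish. So d(df) = 0.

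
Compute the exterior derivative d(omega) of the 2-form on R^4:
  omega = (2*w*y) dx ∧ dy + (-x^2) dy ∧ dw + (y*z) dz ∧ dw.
d(omega) = (-2*x + 2*y) dx ∧ dy ∧ dw + (z) dy ∧ dz ∧ dw

For a 2-form omega = sum_{i<j} g_{ij} dx_i ∧ dx_j, the exterior derivative is
  d(omega) = sum_{i<j} d(g_{ij}) ∧ dx_i ∧ dx_j = sum_{i<j, k} (∂g_{ij}/∂x_k) dx_k ∧ dx_i ∧ dx_j.
Expand each term, using dx_k ∧ dx_i ∧ dx_j = sgn(permutation) dx_{(a)} ∧ dx_{(b)} ∧ dx_{(c)} with (a < b < c) sorted:
  d(2*w*y) includes (∂/∂w)(2*w*y) dw = (2*y) dw, which multiplied by dx ∧ dy gives (2*y) dx ∧ dy ∧ dw
  d(-x^2) includes (∂/∂x)(-x^2) dx = (-2*x) dx, which multiplied by dy ∧ dw gives (-2*x) dx ∧ dy ∧ dw
  d(y*z) includes (∂/∂y)(y*z) dy = (z) dy, which multiplied by dz ∧ dw gives (z) dy ∧ dz ∧ dw
Collecting like 3-forms: d(omega) = (-2*x + 2*y) dx ∧ dy ∧ dw + (z) dy ∧ dz ∧ dw.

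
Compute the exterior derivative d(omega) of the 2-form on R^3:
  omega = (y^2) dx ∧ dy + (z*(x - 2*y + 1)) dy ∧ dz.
d(omega) = (z) dx ∧ dy ∧ dz

For a 2-form omega = sum_{i<j} g_{ij} dx_i ∧ dx_j, the exterior derivative is
  d(omega) = sum_{i<j} d(g_{ij}) ∧ dx_i ∧ dx_j = sum_{i<j, k} (∂g_{ij}/∂x_k) dx_k ∧ dx_i ∧ dx_j.
Expand each term, using dx_k ∧ dx_i ∧ dx_j = sgn(permutation) dx_{(a)} ∧ dx_{(b)} ∧ dx_{(c)} with (a < b < c) sorted:
  d(z*(x - 2*y + 1)) includes (∂/∂x)(z*(x - 2*y + 1)) dx = (z) dx, which multiplied by dy ∧ dz gives (z) dx ∧ dy ∧ dz
Collecting like 3-forms: d(omega) = (z) dx ∧ dy ∧ dz.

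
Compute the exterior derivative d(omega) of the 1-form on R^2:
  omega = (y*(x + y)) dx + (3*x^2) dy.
d(omega) = (5*x - 2*y) dx ∧ dy

For a 1-form omega = sum_i f_i dx_i, the exterior derivative is
  d(omega) = sum_{i < j} (∂f_j/∂x_i - ∂f_i/∂x_j) dx_i ∧ dx_j.
  coefficient of dx ∧ dy: ∂f_2/∂x - ∂f_1/∂y = ∂(3*x^2)/∂x - ∂(y*(x + y))/∂y = 5*x - 2*y
Assembling: d(omega) = (5*x - 2*y) dx ∧ dy.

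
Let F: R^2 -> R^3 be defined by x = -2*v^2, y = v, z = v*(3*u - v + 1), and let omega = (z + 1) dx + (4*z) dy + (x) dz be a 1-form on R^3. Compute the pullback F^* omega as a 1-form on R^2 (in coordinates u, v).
F^* omega = (-6*v^3) du + (2*v*(-9*u*v + 6*u + 4*v^2 - 5*v)) dv

Using F^*(f dg) = (f ∘ F) d(g ∘ F), substitute each coordinate x_i by F_i(u, v) in f_i, and replace dx_i by d F_i = (∂F_i/∂u) du + (∂F_i/∂v) dv.
  For the x component: f_1(F) = 3*u*v - v^2 + v + 1; d F_1 = (0) du + (-4*v) dv
  For the y component: f_2(F) = 4*v*(3*u - v + 1); d F_2 = (0) du + (1) dv
  For the z component: f_3(F) = -2*v^2; d F_3 = (3*v) du + (3*u - 2*v + 1) dv
Combining and collecting du, dv coefficients:
  coeff of du: -6*v^3
  coeff of dv: 2*v*(-9*u*v + 6*u + 4*v^2 - 5*v)
F^* omega = (-6*v^3) du + (2*v*(-9*u*v + 6*u + 4*v^2 - 5*v)) dv.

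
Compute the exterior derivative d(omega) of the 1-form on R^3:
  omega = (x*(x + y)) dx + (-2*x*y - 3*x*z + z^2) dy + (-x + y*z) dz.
d(omega) = (-x - 2*y - 3*z) dx ∧ dy + (-1) dx ∧ dz + (3*x - z) dy ∧ dz

For a 1-form omega = sum_i f_i dx_i, the exterior derivative is
  d(omega) = sum_{i < j} (∂f_j/∂x_i - ∂f_i/∂x_j) dx_i ∧ dx_j.
  coefficient of dx ∧ dy: ∂f_2/∂x - ∂f_1/∂y = ∂(-2*x*y - 3*x*z + z^2)/∂x - ∂(x*(x + y))/∂y = -x - 2*y - 3*z
  coefficient of dx ∧ dz: ∂f_3/∂x - ∂f_1/∂z = ∂(-x + y*z)/∂x - ∂(x*(x + y))/∂z = -1
  coefficient of dy ∧ dz: ∂f_3/∂y - ∂f_2/∂z = ∂(-x + y*z)/∂y - ∂(-2*x*y - 3*x*z + z^2)/∂z = 3*x - z
Assembling: d(omega) = (-x - 2*y - 3*z) dx ∧ dy + (-1) dx ∧ dz + (3*x - z) dy ∧ dz.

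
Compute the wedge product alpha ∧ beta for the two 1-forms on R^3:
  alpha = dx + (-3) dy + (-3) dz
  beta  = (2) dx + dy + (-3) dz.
alpha ∧ beta = (7) dx ∧ dy + (3) dx ∧ dz + (12) dy ∧ dz

Distribute the wedge, using dx_i ∧ dx_j = -dx_j ∧ dx_i and dx_i ∧ dx_i = 0. For each pair (i, j) with i < j, the coefficient of dx_i ∧ dx_j in alpha ∧ beta is (alpha_i * beta_j - alpha_j * beta_i). Collecting: alpha ∧ beta = (7) dx ∧ dy + (3) dx ∧ dz + (12) dy ∧ dz.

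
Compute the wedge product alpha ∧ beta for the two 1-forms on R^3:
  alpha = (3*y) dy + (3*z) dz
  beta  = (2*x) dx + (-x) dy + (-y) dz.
alpha ∧ beta = (-6*x*y) dx ∧ dy + (3*x*z - 3*y^2) dy ∧ dz + (-6*x*z) dx ∧ dz

Distribute the wedge, using dx_i ∧ dx_j = -dx_j ∧ dx_i and dx_i ∧ dx_i = 0. For each pair (i, j) with i < j, the coefficient of dx_i ∧ dx_j in alpha ∧ beta is (alpha_i * beta_j - alpha_j * beta_i). Collecting: alpha ∧ beta = (-6*x*y) dx ∧ dy + (3*x*z - 3*y^2) dy ∧ dz + (-6*x*z) dx ∧ dz.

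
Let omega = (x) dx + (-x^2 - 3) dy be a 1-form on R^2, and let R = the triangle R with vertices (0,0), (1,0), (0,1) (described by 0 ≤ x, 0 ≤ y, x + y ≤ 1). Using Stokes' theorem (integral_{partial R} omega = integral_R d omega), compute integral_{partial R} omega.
integral_(partial R) omega = -1/3

Stokes: integral_partial_R omega = integral_R d omega with d omega = (∂Q/∂x - ∂P/∂y) dx ∧ dy.
  ∂Q/∂x = -2*x
  ∂P/∂y = 0
  integrand = ∂Q/∂x - ∂P/∂y = -2*x.
Integrating over R: integral_0^1 integral_0^{1-x} (-2*x) dy dx = -1/3.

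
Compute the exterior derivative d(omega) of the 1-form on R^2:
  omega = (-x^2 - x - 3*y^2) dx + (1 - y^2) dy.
d(omega) = (6*y) dx ∧ dy

For a 1-form omega = sum_i f_i dx_i, the exterior derivative is
  d(omega) = sum_{i < j} (∂f_j/∂x_i - ∂f_i/∂x_j) dx_i ∧ dx_j.
  coefficient of dx ∧ dy: ∂f_2/∂x - ∂f_1/∂y = ∂(1 - y^2)/∂x - ∂(-x^2 - x - 3*y^2)/∂y = 6*y
Assembling: d(omega) = (6*y) dx ∧ dy.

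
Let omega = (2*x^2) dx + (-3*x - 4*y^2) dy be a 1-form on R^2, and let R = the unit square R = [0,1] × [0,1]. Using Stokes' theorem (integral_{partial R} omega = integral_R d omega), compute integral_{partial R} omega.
integral_(partial R) omega = -3

Stokes: integral_partial_R omega = integral_R d omega with d omega = (∂Q/∂x - ∂P/∂y) dx ∧ dy.
  ∂Q/∂x = -3
  ∂P/∂y = 0
  integrand = ∂Q/∂x - ∂P/∂y = -3.
Integrating over R: integral_0^1 integral_0^1 (-3) dx dy = -3.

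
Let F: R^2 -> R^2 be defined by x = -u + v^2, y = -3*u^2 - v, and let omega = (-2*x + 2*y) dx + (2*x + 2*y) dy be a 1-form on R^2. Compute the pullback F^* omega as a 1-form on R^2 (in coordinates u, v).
F^* omega = (36*u^3 + 18*u^2 - 12*u*v^2 + 12*u*v - 2*u + 2*v^2 + 2*v) du + (-12*u^2*v + 6*u^2 + 4*u*v + 2*u - 4*v^3 - 6*v^2 + 2*v) dv

Using F^*(f dg) = (f ∘ F) d(g ∘ F), substitute each coordinate x_i by F_i(u, v) in f_i, and replace dx_i by d F_i = (∂F_i/∂u) du + (∂F_i/∂v) dv.
  For the x component: f_1(F) = -6*u^2 + 2*u - 2*v^2 - 2*v; d F_1 = (-1) du + (2*v) dv
  For the y component: f_2(F) = -6*u^2 - 2*u + 2*v^2 - 2*v; d F_2 = (-6*u) du + (-1) dv
Combining and collecting du, dv coefficients:
  coeff of du: 36*u^3 + 18*u^2 - 12*u*v^2 + 12*u*v - 2*u + 2*v^2 + 2*v
  coeff of dv: -12*u^2*v + 6*u^2 + 4*u*v + 2*u - 4*v^3 - 6*v^2 + 2*v
F^* omega = (36*u^3 + 18*u^2 - 12*u*v^2 + 12*u*v - 2*u + 2*v^2 + 2*v) du + (-12*u^2*v + 6*u^2 + 4*u*v + 2*u - 4*v^3 - 6*v^2 + 2*v) dv.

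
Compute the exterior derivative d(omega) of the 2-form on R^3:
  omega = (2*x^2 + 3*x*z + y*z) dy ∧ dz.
d(omega) = (4*x + 3*z) dx ∧ dy ∧ dz

For a 2-form omega = sum_{i<j} g_{ij} dx_i ∧ dx_j, the exterior derivative is
  d(omega) = sum_{i<j} d(g_{ij}) ∧ dx_i ∧ dx_j = sum_{i<j, k} (∂g_{ij}/∂x_k) dx_k ∧ dx_i ∧ dx_j.
Expand each term, using dx_k ∧ dx_i ∧ dx_j = sgn(permutation) dx_{(a)} ∧ dx_{(b)} ∧ dx_{(c)} with (a < b < c) sorted:
  d(2*x^2 + 3*x*z + y*z) includes (∂/∂x)(2*x^2 + 3*x*z + y*z) dx = (4*x + 3*z) dx, which multiplied by dy ∧ dz gives (4*x + 3*z) dx ∧ dy ∧ dz
Collecting like 3-forms: d(omega) = (4*x + 3*z) dx ∧ dy ∧ dz.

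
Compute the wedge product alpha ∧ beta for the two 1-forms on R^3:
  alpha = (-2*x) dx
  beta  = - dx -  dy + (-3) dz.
alpha ∧ beta = (2*x) dx ∧ dy + (6*x) dx ∧ dz

Distribute the wedge, using dx_i ∧ dx_j = -dx_j ∧ dx_i and dx_i ∧ dx_i = 0. For each pair (i, j) with i < j, the coefficient of dx_i ∧ dx_j in alpha ∧ beta is (alpha_i * beta_j - alpha_j * beta_i). Collecting: alpha ∧ beta = (2*x) dx ∧ dy + (6*x) dx ∧ dz.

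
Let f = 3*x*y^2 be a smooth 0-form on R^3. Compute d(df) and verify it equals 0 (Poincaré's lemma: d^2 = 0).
d(df) = 0

Step 1: df = sum_i (∂f/∂x_i) dx_i = (3*y^2) dx + (6*x*y) dy + (0) dz.
Step 2: Apply d again. Using the 1-form formula, the coefficient of dx ∧ dy in d(df) is ∂^2 f/∂x ∂y - ∂^2 f/∂y ∂x = (6*y) - (6*y) = 0 (equality of mixed partials for smooth f).
Similarly for dx ∧ dz and dy ∧ dz — all coefficients vanish. So d(df) = 0.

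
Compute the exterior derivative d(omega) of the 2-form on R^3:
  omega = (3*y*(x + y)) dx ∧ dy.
d(omega) = 0

For a 2-form omega = sum_{i<j} g_{ij} dx_i ∧ dx_j, the exterior derivative is
  d(omega) = sum_{i<j} d(g_{ij}) ∧ dx_i ∧ dx_j = sum_{i<j, k} (∂g_{ij}/∂x_k) dx_k ∧ dx_i ∧ dx_j.
Expand each term, using dx_k ∧ dx_i ∧ dx_j = sgn(permutation) dx_{(a)} ∧ dx_{(b)} ∧ dx_{(c)} with (a < b < c) sorted:

Collecting like 3-forms: d(omega) = 0.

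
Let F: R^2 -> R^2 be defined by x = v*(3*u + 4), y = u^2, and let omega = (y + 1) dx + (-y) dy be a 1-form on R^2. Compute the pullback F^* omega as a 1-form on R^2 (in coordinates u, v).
F^* omega = (-2*u^3 + 3*u^2*v + 3*v) du + (3*u^3 + 4*u^2 + 3*u + 4) dv

Using F^*(f dg) = (f ∘ F) d(g ∘ F), substitute each coordinate x_i by F_i(u, v) in f_i, and replace dx_i by d F_i = (∂F_i/∂u) du + (∂F_i/∂v) dv.
  For the x component: f_1(F) = u^2 + 1; d F_1 = (3*v) du + (3*u + 4) dv
  For the y component: f_2(F) = -u^2; d F_2 = (2*u) du + (0) dv
Combining and collecting du, dv coefficients:
  coeff of du: -2*u^3 + 3*u^2*v + 3*v
  coeff of dv: 3*u^3 + 4*u^2 + 3*u + 4
F^* omega = (-2*u^3 + 3*u^2*v + 3*v) du + (3*u^3 + 4*u^2 + 3*u + 4) dv.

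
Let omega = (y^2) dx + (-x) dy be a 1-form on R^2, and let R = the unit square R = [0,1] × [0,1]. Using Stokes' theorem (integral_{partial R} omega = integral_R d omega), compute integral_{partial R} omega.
integral_(partial R) omega = -2

Stokes: integral_partial_R omega = integral_R d omega with d omega = (∂Q/∂x - ∂P/∂y) dx ∧ dy.
  ∂Q/∂x = -1
  ∂P/∂y = 2*y
  integrand = ∂Q/∂x - ∂P/∂y = -2*y - 1.
Integrating over R: integral_0^1 integral_0^1 (-2*y - 1) dx dy = -2.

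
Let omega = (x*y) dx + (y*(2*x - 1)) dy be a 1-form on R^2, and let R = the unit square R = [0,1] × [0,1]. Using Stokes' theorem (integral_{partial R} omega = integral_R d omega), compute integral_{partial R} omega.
integral_(partial R) omega = 1/2

Stokes: integral_partial_R omega = integral_R d omega with d omega = (∂Q/∂x - ∂P/∂y) dx ∧ dy.
  ∂Q/∂x = 2*y
  ∂P/∂y = x
  integrand = ∂Q/∂x - ∂P/∂y = -x + 2*y.
Integrating over R: integral_0^1 integral_0^1 (-x + 2*y) dx dy = 1/2.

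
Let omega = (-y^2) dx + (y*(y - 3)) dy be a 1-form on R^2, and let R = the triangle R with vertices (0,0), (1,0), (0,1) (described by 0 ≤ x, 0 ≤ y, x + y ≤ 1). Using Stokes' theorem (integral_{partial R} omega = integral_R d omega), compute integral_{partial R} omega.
integral_(partial R) omega = 1/3

Stokes: integral_partial_R omega = integral_R d omega with d omega = (∂Q/∂x - ∂P/∂y) dx ∧ dy.
  ∂Q/∂x = 0
  ∂P/∂y = -2*y
  integrand = ∂Q/∂x - ∂P/∂y = 2*y.
Integrating over R: integral_0^1 integral_0^{1-x} (2*y) dy dx = 1/3.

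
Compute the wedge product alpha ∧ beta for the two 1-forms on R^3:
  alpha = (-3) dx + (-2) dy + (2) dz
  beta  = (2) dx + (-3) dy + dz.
alpha ∧ beta = (13) dx ∧ dy + (-7) dx ∧ dz + (4) dy ∧ dz

Distribute the wedge, using dx_i ∧ dx_j = -dx_j ∧ dx_i and dx_i ∧ dx_i = 0. For each pair (i, j) with i < j, the coefficient of dx_i ∧ dx_j in alpha ∧ beta is (alpha_i * beta_j - alpha_j * beta_i). Collecting: alpha ∧ beta = (13) dx ∧ dy + (-7) dx ∧ dz + (4) dy ∧ dz.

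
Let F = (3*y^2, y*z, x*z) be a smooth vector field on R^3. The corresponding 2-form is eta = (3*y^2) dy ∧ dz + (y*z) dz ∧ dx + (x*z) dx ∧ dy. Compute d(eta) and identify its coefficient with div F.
d(eta) = (x + z) dx ∧ dy ∧ dz; div F = x + z

For a 2-form in R^3 of the form above, applying d gives a 3-form with coefficient ∂P/∂x + ∂Q/∂y + ∂R/∂z:
  ∂P/∂x = 0
  ∂Q/∂y = z
  ∂R/∂z = x
Sum = x + z, which is exactly div F.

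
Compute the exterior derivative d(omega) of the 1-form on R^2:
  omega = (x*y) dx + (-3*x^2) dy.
d(omega) = (-7*x) dx ∧ dy

For a 1-form omega = sum_i f_i dx_i, the exterior derivative is
  d(omega) = sum_{i < j} (∂f_j/∂x_i - ∂f_i/∂x_j) dx_i ∧ dx_j.
  coefficient of dx ∧ dy: ∂f_2/∂x - ∂f_1/∂y = ∂(-3*x^2)/∂x - ∂(x*y)/∂y = -7*x
Assembling: d(omega) = (-7*x) dx ∧ dy.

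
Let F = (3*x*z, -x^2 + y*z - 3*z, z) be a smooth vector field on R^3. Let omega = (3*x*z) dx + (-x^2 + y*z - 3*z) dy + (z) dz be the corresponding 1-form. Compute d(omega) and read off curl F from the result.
d(omega) = (3 - y) dy ∧ dz + (3*x) dz ∧ dx + (-2*x) dx ∧ dy; curl F = (3 - y, 3*x, -2*x)

d omega = sum_{i<j} (∂f_j/∂x_i - ∂f_i/∂x_j) dx_i ∧ dx_j. Under the identification (dy ∧ dz, dz ∧ dx, dx ∧ dy) ↔ (e_x, e_y, e_z), the coefficients are exactly the components of curl F. Compute:
  ∂R/∂y - ∂Q/∂z = (0) - (y - 3) = 3 - y
  ∂P/∂z - ∂R/∂x = (3*x) - (0) = 3*x
  ∂Q/∂x - ∂P/∂y = (-2*x) - (0) = -2*x.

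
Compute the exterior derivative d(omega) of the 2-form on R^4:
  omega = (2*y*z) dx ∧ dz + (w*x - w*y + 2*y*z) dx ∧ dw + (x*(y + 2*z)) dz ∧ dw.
d(omega) = (-2*z) dx ∧ dy ∧ dz + (w - 2*z) dx ∧ dy ∧ dw + (-y + 2*z) dx ∧ dz ∧ dw + (x) dy ∧ dz ∧ dw

For a 2-form omega = sum_{i<j} g_{ij} dx_i ∧ dx_j, the exterior derivative is
  d(omega) = sum_{i<j} d(g_{ij}) ∧ dx_i ∧ dx_j = sum_{i<j, k} (∂g_{ij}/∂x_k) dx_k ∧ dx_i ∧ dx_j.
Expand each term, using dx_k ∧ dx_i ∧ dx_j = sgn(permutation) dx_{(a)} ∧ dx_{(b)} ∧ dx_{(c)} with (a < b < c) sorted:
  d(2*y*z) includes (∂/∂y)(2*y*z) dy = (2*z) dy, which multiplied by dx ∧ dz gives (-2*z) dx ∧ dy ∧ dz
  d(w*x - w*y + 2*y*z) includes (∂/∂y)(w*x - w*y + 2*y*z) dy = (-w + 2*z) dy, which multiplied by dx ∧ dw gives (w - 2*z) dx ∧ dy ∧ dw
  d(w*x - w*y + 2*y*z) includes (∂/∂z)(w*x - w*y + 2*y*z) dz = (2*y) dz, which multiplied by dx ∧ dw gives (-2*y) dx ∧ dz ∧ dw
  d(x*(y + 2*z)) includes (∂/∂x)(x*(y + 2*z)) dx = (y + 2*z) dx, which multiplied by dz ∧ dw gives (y + 2*z) dx ∧ dz ∧ dw
  d(x*(y + 2*z)) includes (∂/∂y)(x*(y + 2*z)) dy = (x) dy, which multiplied by dz ∧ dw gives (x) dy ∧ dz ∧ dw
Collecting like 3-forms: d(omega) = (-2*z) dx ∧ dy ∧ dz + (w - 2*z) dx ∧ dy ∧ dw + (-y + 2*z) dx ∧ dz ∧ dw + (x) dy ∧ dz ∧ dw.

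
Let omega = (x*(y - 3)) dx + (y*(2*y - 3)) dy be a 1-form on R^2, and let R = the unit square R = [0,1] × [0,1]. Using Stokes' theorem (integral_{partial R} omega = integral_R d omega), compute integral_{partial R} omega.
integral_(partial R) omega = -1/2

Stokes: integral_partial_R omega = integral_R d omega with d omega = (∂Q/∂x - ∂P/∂y) dx ∧ dy.
  ∂Q/∂x = 0
  ∂P/∂y = x
  integrand = ∂Q/∂x - ∂P/∂y = -x.
Integrating over R: integral_0^1 integral_0^1 (-x) dx dy = -1/2.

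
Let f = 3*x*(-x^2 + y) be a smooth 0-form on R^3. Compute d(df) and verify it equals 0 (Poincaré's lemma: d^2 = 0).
d(df) = 0

Step 1: df = sum_i (∂f/∂x_i) dx_i = (-9*x^2 + 3*y) dx + (3*x) dy + (0) dz.
Step 2: Apply d again. Using the 1-form formula, the coefficient of dx ∧ dy in d(df) is ∂^2 f/∂x ∂y - ∂^2 f/∂y ∂x = (3) - (3) = 0 (equality of mixed partials for smooth f).
Similarly for dx ∧ dz and dy ∧ dz — all coefficients vanish. So d(df) = 0.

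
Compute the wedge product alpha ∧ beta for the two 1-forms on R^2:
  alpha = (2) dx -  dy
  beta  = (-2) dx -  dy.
alpha ∧ beta = (-4) dx ∧ dy

Distribute the wedge, using dx_i ∧ dx_j = -dx_j ∧ dx_i and dx_i ∧ dx_i = 0. For each pair (i, j) with i < j, the coefficient of dx_i ∧ dx_j in alpha ∧ beta is (alpha_i * beta_j - alpha_j * beta_i). Collecting: alpha ∧ beta = (-4) dx ∧ dy.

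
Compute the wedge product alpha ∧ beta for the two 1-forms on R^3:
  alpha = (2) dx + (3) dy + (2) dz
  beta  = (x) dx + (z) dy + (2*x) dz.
alpha ∧ beta = (-3*x + 2*z) dx ∧ dy + (2*x) dx ∧ dz + (6*x - 2*z) dy ∧ dz

Distribute the wedge, using dx_i ∧ dx_j = -dx_j ∧ dx_i and dx_i ∧ dx_i = 0. For each pair (i, j) with i < j, the coefficient of dx_i ∧ dx_j in alpha ∧ beta is (alpha_i * beta_j - alpha_j * beta_i). Collecting: alpha ∧ beta = (-3*x + 2*z) dx ∧ dy + (2*x) dx ∧ dz + (6*x - 2*z) dy ∧ dz.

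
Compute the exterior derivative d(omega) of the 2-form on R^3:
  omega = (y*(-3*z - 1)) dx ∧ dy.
d(omega) = (-3*y) dx ∧ dy ∧ dz

For a 2-form omega = sum_{i<j} g_{ij} dx_i ∧ dx_j, the exterior derivative is
  d(omega) = sum_{i<j} d(g_{ij}) ∧ dx_i ∧ dx_j = sum_{i<j, k} (∂g_{ij}/∂x_k) dx_k ∧ dx_i ∧ dx_j.
Expand each term, using dx_k ∧ dx_i ∧ dx_j = sgn(permutation) dx_{(a)} ∧ dx_{(b)} ∧ dx_{(c)} with (a < b < c) sorted:
  d(y*(-3*z - 1)) includes (∂/∂z)(y*(-3*z - 1)) dz = (-3*y) dz, which multiplied by dx ∧ dy gives (-3*y) dx ∧ dy ∧ dz
Collecting like 3-forms: d(omega) = (-3*y) dx ∧ dy ∧ dz.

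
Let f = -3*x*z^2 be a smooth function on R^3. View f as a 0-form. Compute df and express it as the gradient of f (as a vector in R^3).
df = (-3*z^2) dx + (0) dy + (-6*x*z) dz; grad f = (-3*z^2, 0, -6*x*z)

For a 0-form f, d f = (∂f/∂x) dx + (∂f/∂y) dy + (∂f/∂z) dz. The components of the vector representation are exactly the entries of grad f in Cartesian coordinates:
  ∂f/∂x = -3*z^2
  ∂f/∂y = 0
  ∂f/∂z = -6*x*z.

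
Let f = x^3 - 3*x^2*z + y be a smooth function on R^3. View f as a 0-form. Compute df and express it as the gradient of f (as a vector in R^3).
df = (3*x*(x - 2*z)) dx + (1) dy + (-3*x^2) dz; grad f = (3*x*(x - 2*z), 1, -3*x^2)

For a 0-form f, d f = (∂f/∂x) dx + (∂f/∂y) dy + (∂f/∂z) dz. The components of the vector representation are exactly the entries of grad f in Cartesian coordinates:
  ∂f/∂x = 3*x*(x - 2*z)
  ∂f/∂y = 1
  ∂f/∂z = -3*x^2.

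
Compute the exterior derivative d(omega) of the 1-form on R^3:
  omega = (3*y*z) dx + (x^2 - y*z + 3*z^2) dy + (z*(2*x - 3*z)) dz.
d(omega) = (2*x - 3*z) dx ∧ dy + (-3*y + 2*z) dx ∧ dz + (y - 6*z) dy ∧ dz

For a 1-form omega = sum_i f_i dx_i, the exterior derivative is
  d(omega) = sum_{i < j} (∂f_j/∂x_i - ∂f_i/∂x_j) dx_i ∧ dx_j.
  coefficient of dx ∧ dy: ∂f_2/∂x - ∂f_1/∂y = ∂(x^2 - y*z + 3*z^2)/∂x - ∂(3*y*z)/∂y = 2*x - 3*z
  coefficient of dx ∧ dz: ∂f_3/∂x - ∂f_1/∂z = ∂(z*(2*x - 3*z))/∂x - ∂(3*y*z)/∂z = -3*y + 2*z
  coefficient of dy ∧ dz: ∂f_3/∂y - ∂f_2/∂z = ∂(z*(2*x - 3*z))/∂y - ∂(x^2 - y*z + 3*z^2)/∂z = y - 6*z
Assembling: d(omega) = (2*x - 3*z) dx ∧ dy + (-3*y + 2*z) dx ∧ dz + (y - 6*z) dy ∧ dz.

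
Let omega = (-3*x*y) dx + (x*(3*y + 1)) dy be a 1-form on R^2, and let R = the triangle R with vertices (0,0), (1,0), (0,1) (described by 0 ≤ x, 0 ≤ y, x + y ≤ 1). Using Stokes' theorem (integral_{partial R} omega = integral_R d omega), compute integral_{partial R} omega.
integral_(partial R) omega = 3/2

Stokes: integral_partial_R omega = integral_R d omega with d omega = (∂Q/∂x - ∂P/∂y) dx ∧ dy.
  ∂Q/∂x = 3*y + 1
  ∂P/∂y = -3*x
  integrand = ∂Q/∂x - ∂P/∂y = 3*x + 3*y + 1.
Integrating over R: integral_0^1 integral_0^{1-x} (3*x + 3*y + 1) dy dx = 3/2.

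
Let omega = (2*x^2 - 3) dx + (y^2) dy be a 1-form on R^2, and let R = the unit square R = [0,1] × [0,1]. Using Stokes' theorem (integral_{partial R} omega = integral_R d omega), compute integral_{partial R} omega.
integral_(partial R) omega = 0

Stokes: integral_partial_R omega = integral_R d omega with d omega = (∂Q/∂x - ∂P/∂y) dx ∧ dy.
  ∂Q/∂x = 0
  ∂P/∂y = 0
  integrand = ∂Q/∂x - ∂P/∂y = 0.
Integrating over R: integral_0^1 integral_0^1 (0) dx dy = 0.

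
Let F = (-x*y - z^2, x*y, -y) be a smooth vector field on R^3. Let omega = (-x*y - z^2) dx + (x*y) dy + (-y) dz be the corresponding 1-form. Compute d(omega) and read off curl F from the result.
d(omega) = (-1) dy ∧ dz + (-2*z) dz ∧ dx + (x + y) dx ∧ dy; curl F = (-1, -2*z, x + y)

d omega = sum_{i<j} (∂f_j/∂x_i - ∂f_i/∂x_j) dx_i ∧ dx_j. Under the identification (dy ∧ dz, dz ∧ dx, dx ∧ dy) ↔ (e_x, e_y, e_z), the coefficients are exactly the components of curl F. Compute:
  ∂R/∂y - ∂Q/∂z = (-1) - (0) = -1
  ∂P/∂z - ∂R/∂x = (-2*z) - (0) = -2*z
  ∂Q/∂x - ∂P/∂y = (y) - (-x) = x + y.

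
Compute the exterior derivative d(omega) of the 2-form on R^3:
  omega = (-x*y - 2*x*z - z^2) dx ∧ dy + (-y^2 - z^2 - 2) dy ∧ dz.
d(omega) = (-2*x - 2*z) dx ∧ dy ∧ dz

For a 2-form omega = sum_{i<j} g_{ij} dx_i ∧ dx_j, the exterior derivative is
  d(omega) = sum_{i<j} d(g_{ij}) ∧ dx_i ∧ dx_j = sum_{i<j, k} (∂g_{ij}/∂x_k) dx_k ∧ dx_i ∧ dx_j.
Expand each term, using dx_k ∧ dx_i ∧ dx_j = sgn(permutation) dx_{(a)} ∧ dx_{(b)} ∧ dx_{(c)} with (a < b < c) sorted:
  d(-x*y - 2*x*z - z^2) includes (∂/∂z)(-x*y - 2*x*z - z^2) dz = (-2*x - 2*z) dz, which multiplied by dx ∧ dy gives (-2*x - 2*z) dx ∧ dy ∧ dz
Collecting like 3-forms: d(omega) = (-2*x - 2*z) dx ∧ dy ∧ dz.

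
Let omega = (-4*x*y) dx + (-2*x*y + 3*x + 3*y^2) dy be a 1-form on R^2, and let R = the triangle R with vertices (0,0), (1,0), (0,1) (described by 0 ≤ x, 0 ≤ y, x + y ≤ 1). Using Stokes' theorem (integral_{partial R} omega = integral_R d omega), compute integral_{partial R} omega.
integral_(partial R) omega = 11/6

Stokes: integral_partial_R omega = integral_R d omega with d omega = (∂Q/∂x - ∂P/∂y) dx ∧ dy.
  ∂Q/∂x = 3 - 2*y
  ∂P/∂y = -4*x
  integrand = ∂Q/∂x - ∂P/∂y = 4*x - 2*y + 3.
Integrating over R: integral_0^1 integral_0^{1-x} (4*x - 2*y + 3) dy dx = 11/6.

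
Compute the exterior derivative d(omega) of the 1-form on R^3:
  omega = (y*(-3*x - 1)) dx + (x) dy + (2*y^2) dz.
d(omega) = (3*x + 2) dx ∧ dy + (4*y) dy ∧ dz

For a 1-form omega = sum_i f_i dx_i, the exterior derivative is
  d(omega) = sum_{i < j} (∂f_j/∂x_i - ∂f_i/∂x_j) dx_i ∧ dx_j.
  coefficient of dx ∧ dy: ∂f_2/∂x - ∂f_1/∂y = ∂(x)/∂x - ∂(y*(-3*x - 1))/∂y = 3*x + 2
  coefficient of dy ∧ dz: ∂f_3/∂y - ∂f_2/∂z = ∂(2*y^2)/∂y - ∂(x)/∂z = 4*y
Assembling: d(omega) = (3*x + 2) dx ∧ dy + (4*y) dy ∧ dz.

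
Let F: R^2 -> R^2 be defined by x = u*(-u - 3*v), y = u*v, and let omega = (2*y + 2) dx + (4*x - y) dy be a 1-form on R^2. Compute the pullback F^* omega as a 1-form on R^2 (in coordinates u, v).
F^* omega = (-8*u^2*v - 19*u*v^2 - 4*u - 6*v) du + (u*(-4*u^2 - 19*u*v - 6)) dv

Using F^*(f dg) = (f ∘ F) d(g ∘ F), substitute each coordinate x_i by F_i(u, v) in f_i, and replace dx_i by d F_i = (∂F_i/∂u) du + (∂F_i/∂v) dv.
  For the x component: f_1(F) = 2*u*v + 2; d F_1 = (-2*u - 3*v) du + (-3*u) dv
  For the y component: f_2(F) = u*(-4*u - 13*v); d F_2 = (v) du + (u) dv
Combining and collecting du, dv coefficients:
  coeff of du: -8*u^2*v - 19*u*v^2 - 4*u - 6*v
  coeff of dv: u*(-4*u^2 - 19*u*v - 6)
F^* omega = (-8*u^2*v - 19*u*v^2 - 4*u - 6*v) du + (u*(-4*u^2 - 19*u*v - 6)) dv.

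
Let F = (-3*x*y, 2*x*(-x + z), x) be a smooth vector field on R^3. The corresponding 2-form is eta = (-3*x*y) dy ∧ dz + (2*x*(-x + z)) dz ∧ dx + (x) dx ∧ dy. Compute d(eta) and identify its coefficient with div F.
d(eta) = (-3*y) dx ∧ dy ∧ dz; div F = -3*y

For a 2-form in R^3 of the form above, applying d gives a 3-form with coefficient ∂P/∂x + ∂Q/∂y + ∂R/∂z:
  ∂P/∂x = -3*y
  ∂Q/∂y = 0
  ∂R/∂z = 0
Sum = -3*y, which is exactly div F.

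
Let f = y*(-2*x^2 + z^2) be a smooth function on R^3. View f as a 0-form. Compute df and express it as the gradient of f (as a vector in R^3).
df = (-4*x*y) dx + (-2*x^2 + z^2) dy + (2*y*z) dz; grad f = (-4*x*y, -2*x^2 + z^2, 2*y*z)

For a 0-form f, d f = (∂f/∂x) dx + (∂f/∂y) dy + (∂f/∂z) dz. The components of the vector representation are exactly the entries of grad f in Cartesian coordinates:
  ∂f/∂x = -4*x*y
  ∂f/∂y = -2*x^2 + z^2
  ∂f/∂z = 2*y*z.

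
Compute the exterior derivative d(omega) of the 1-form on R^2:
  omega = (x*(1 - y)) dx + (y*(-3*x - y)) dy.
d(omega) = (x - 3*y) dx ∧ dy

For a 1-form omega = sum_i f_i dx_i, the exterior derivative is
  d(omega) = sum_{i < j} (∂f_j/∂x_i - ∂f_i/∂x_j) dx_i ∧ dx_j.
  coefficient of dx ∧ dy: ∂f_2/∂x - ∂f_1/∂y = ∂(y*(-3*x - y))/∂x - ∂(x*(1 - y))/∂y = x - 3*y
Assembling: d(omega) = (x - 3*y) dx ∧ dy.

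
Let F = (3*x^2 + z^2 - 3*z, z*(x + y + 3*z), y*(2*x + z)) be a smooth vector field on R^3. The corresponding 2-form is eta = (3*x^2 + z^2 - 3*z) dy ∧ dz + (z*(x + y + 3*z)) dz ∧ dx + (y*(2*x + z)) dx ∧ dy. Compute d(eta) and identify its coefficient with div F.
d(eta) = (6*x + y + z) dx ∧ dy ∧ dz; div F = 6*x + y + z

For a 2-form in R^3 of the form above, applying d gives a 3-form with coefficient ∂P/∂x + ∂Q/∂y + ∂R/∂z:
  ∂P/∂x = 6*x
  ∂Q/∂y = z
  ∂R/∂z = y
Sum = 6*x + y + z, which is exactly div F.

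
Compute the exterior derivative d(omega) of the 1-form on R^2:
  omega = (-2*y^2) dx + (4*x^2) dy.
d(omega) = (8*x + 4*y) dx ∧ dy

For a 1-form omega = sum_i f_i dx_i, the exterior derivative is
  d(omega) = sum_{i < j} (∂f_j/∂x_i - ∂f_i/∂x_j) dx_i ∧ dx_j.
  coefficient of dx ∧ dy: ∂f_2/∂x - ∂f_1/∂y = ∂(4*x^2)/∂x - ∂(-2*y^2)/∂y = 8*x + 4*y
Assembling: d(omega) = (8*x + 4*y) dx ∧ dy.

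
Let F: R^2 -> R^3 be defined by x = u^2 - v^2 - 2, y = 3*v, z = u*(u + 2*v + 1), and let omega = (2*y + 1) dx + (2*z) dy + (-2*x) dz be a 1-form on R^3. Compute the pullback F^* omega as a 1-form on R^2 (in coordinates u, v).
F^* omega = (-4*u^3 - 4*u^2*v - 2*u^2 + 4*u*v^2 + 12*u*v + 10*u + 4*v^3 + 2*v^2 + 8*v + 4) du + (-4*u^3 + 6*u^2 + 4*u*v^2 + 12*u*v + 14*u - 12*v^2 - 2*v) dv

Using F^*(f dg) = (f ∘ F) d(g ∘ F), substitute each coordinate x_i by F_i(u, v) in f_i, and replace dx_i by d F_i = (∂F_i/∂u) du + (∂F_i/∂v) dv.
  For the x component: f_1(F) = 6*v + 1; d F_1 = (2*u) du + (-2*v) dv
  For the y component: f_2(F) = 2*u*(u + 2*v + 1); d F_2 = (0) du + (3) dv
  For the z component: f_3(F) = -2*u^2 + 2*v^2 + 4; d F_3 = (2*u + 2*v + 1) du + (2*u) dv
Combining and collecting du, dv coefficients:
  coeff of du: -4*u^3 - 4*u^2*v - 2*u^2 + 4*u*v^2 + 12*u*v + 10*u + 4*v^3 + 2*v^2 + 8*v + 4
  coeff of dv: -4*u^3 + 6*u^2 + 4*u*v^2 + 12*u*v + 14*u - 12*v^2 - 2*v
F^* omega = (-4*u^3 - 4*u^2*v - 2*u^2 + 4*u*v^2 + 12*u*v + 10*u + 4*v^3 + 2*v^2 + 8*v + 4) du + (-4*u^3 + 6*u^2 + 4*u*v^2 + 12*u*v + 14*u - 12*v^2 - 2*v) dv.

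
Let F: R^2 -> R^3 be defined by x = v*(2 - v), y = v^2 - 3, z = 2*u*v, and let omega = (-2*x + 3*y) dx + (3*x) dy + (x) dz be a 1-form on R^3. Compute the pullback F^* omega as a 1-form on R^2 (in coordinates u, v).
F^* omega = (2*v^2*(2 - v)) du + (-2*u*v^2 + 4*u*v - 16*v^3 + 30*v^2 + 10*v - 18) dv

Using F^*(f dg) = (f ∘ F) d(g ∘ F), substitute each coordinate x_i by F_i(u, v) in f_i, and replace dx_i by d F_i = (∂F_i/∂u) du + (∂F_i/∂v) dv.
  For the x component: f_1(F) = 5*v^2 - 4*v - 9; d F_1 = (0) du + (2 - 2*v) dv
  For the y component: f_2(F) = 3*v*(2 - v); d F_2 = (0) du + (2*v) dv
  For the z component: f_3(F) = v*(2 - v); d F_3 = (2*v) du + (2*u) dv
Combining and collecting du, dv coefficients:
  coeff of du: 2*v^2*(2 - v)
  coeff of dv: -2*u*v^2 + 4*u*v - 16*v^3 + 30*v^2 + 10*v - 18
F^* omega = (2*v^2*(2 - v)) du + (-2*u*v^2 + 4*u*v - 16*v^3 + 30*v^2 + 10*v - 18) dv.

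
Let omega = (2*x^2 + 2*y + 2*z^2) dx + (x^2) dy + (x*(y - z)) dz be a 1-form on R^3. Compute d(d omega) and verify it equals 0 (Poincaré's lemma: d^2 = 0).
d(d omega) = 0

Step 1: d omega = sum_{i<j} (∂f_j/∂x_i - ∂f_i/∂x_j) dx_i ∧ dx_j:
  coeff of dx ∧ dy: 2*x - 2
  coeff of dx ∧ dz: y - 5*z
  coeff of dy ∧ dz: x
Step 2: Apply d again to each 2-form coefficient. The only possible 3-form in R^3 is dx ∧ dy ∧ dz, with coefficient
  ∂(coeff of dy∧dz)/∂x - ∂(coeff of dx∧dz)/∂y + ∂(coeff of dx∧dy)/∂z
  = ∂/∂x (x) - ∂/∂y (y - 5*z) + ∂/∂z (2*x - 2).
Each of these terms simplifies to sums of mixed partials that cancel in pairs. The result is 0 (by equality of mixed partials for smooth functions — Schwarz / Clairaut).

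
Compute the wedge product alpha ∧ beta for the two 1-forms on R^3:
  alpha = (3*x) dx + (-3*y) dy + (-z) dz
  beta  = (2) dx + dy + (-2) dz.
alpha ∧ beta = (3*x + 6*y) dx ∧ dy + (-6*x + 2*z) dx ∧ dz + (6*y + z) dy ∧ dz

Distribute the wedge, using dx_i ∧ dx_j = -dx_j ∧ dx_i and dx_i ∧ dx_i = 0. For each pair (i, j) with i < j, the coefficient of dx_i ∧ dx_j in alpha ∧ beta is (alpha_i * beta_j - alpha_j * beta_i). Collecting: alpha ∧ beta = (3*x + 6*y) dx ∧ dy + (-6*x + 2*z) dx ∧ dz + (6*y + z) dy ∧ dz.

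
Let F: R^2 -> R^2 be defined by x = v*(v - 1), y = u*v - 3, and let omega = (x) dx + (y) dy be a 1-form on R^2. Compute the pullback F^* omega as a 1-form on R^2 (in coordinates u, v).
F^* omega = (v*(u*v - 3)) du + (u^2*v - 3*u + 2*v^3 - 3*v^2 + v) dv

Using F^*(f dg) = (f ∘ F) d(g ∘ F), substitute each coordinate x_i by F_i(u, v) in f_i, and replace dx_i by d F_i = (∂F_i/∂u) du + (∂F_i/∂v) dv.
  For the x component: f_1(F) = v*(v - 1); d F_1 = (0) du + (2*v - 1) dv
  For the y component: f_2(F) = u*v - 3; d F_2 = (v) du + (u) dv
Combining and collecting du, dv coefficients:
  coeff of du: v*(u*v - 3)
  coeff of dv: u^2*v - 3*u + 2*v^3 - 3*v^2 + v
F^* omega = (v*(u*v - 3)) du + (u^2*v - 3*u + 2*v^3 - 3*v^2 + v) dv.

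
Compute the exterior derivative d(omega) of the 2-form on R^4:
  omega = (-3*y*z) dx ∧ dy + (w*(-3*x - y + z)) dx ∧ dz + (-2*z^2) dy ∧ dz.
d(omega) = (w - 3*y) dx ∧ dy ∧ dz + (-3*x - y + z) dx ∧ dz ∧ dw

For a 2-form omega = sum_{i<j} g_{ij} dx_i ∧ dx_j, the exterior derivative is
  d(omega) = sum_{i<j} d(g_{ij}) ∧ dx_i ∧ dx_j = sum_{i<j, k} (∂g_{ij}/∂x_k) dx_k ∧ dx_i ∧ dx_j.
Expand each term, using dx_k ∧ dx_i ∧ dx_j = sgn(permutation) dx_{(a)} ∧ dx_{(b)} ∧ dx_{(c)} with (a < b < c) sorted:
  d(-3*y*z) includes (∂/∂z)(-3*y*z) dz = (-3*y) dz, which multiplied by dx ∧ dy gives (-3*y) dx ∧ dy ∧ dz
  d(w*(-3*x - y + z)) includes (∂/∂y)(w*(-3*x - y + z)) dy = (-w) dy, which multiplied by dx ∧ dz gives (w) dx ∧ dy ∧ dz
  d(w*(-3*x - y + z)) includes (∂/∂w)(w*(-3*x - y + z)) dw = (-3*x - y + z) dw, which multiplied by dx ∧ dz gives (-3*x - y + z) dx ∧ dz ∧ dw
Collecting like 3-forms: d(omega) = (w - 3*y) dx ∧ dy ∧ dz + (-3*x - y + z) dx ∧ dz ∧ dw.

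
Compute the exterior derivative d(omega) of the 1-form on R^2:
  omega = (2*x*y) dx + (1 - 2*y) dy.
d(omega) = (-2*x) dx ∧ dy

For a 1-form omega = sum_i f_i dx_i, the exterior derivative is
  d(omega) = sum_{i < j} (∂f_j/∂x_i - ∂f_i/∂x_j) dx_i ∧ dx_j.
  coefficient of dx ∧ dy: ∂f_2/∂x - ∂f_1/∂y = ∂(1 - 2*y)/∂x - ∂(2*x*y)/∂y = -2*x
Assembling: d(omega) = (-2*x) dx ∧ dy.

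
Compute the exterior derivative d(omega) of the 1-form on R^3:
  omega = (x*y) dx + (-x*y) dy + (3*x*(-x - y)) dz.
d(omega) = (-x - y) dx ∧ dy + (-6*x - 3*y) dx ∧ dz + (-3*x) dy ∧ dz

For a 1-form omega = sum_i f_i dx_i, the exterior derivative is
  d(omega) = sum_{i < j} (∂f_j/∂x_i - ∂f_i/∂x_j) dx_i ∧ dx_j.
  coefficient of dx ∧ dy: ∂f_2/∂x - ∂f_1/∂y = ∂(-x*y)/∂x - ∂(x*y)/∂y = -x - y
  coefficient of dx ∧ dz: ∂f_3/∂x - ∂f_1/∂z = ∂(3*x*(-x - y))/∂x - ∂(x*y)/∂z = -6*x - 3*y
  coefficient of dy ∧ dz: ∂f_3/∂y - ∂f_2/∂z = ∂(3*x*(-x - y))/∂y - ∂(-x*y)/∂z = -3*x
Assembling: d(omega) = (-x - y) dx ∧ dy + (-6*x - 3*y) dx ∧ dz + (-3*x) dy ∧ dz.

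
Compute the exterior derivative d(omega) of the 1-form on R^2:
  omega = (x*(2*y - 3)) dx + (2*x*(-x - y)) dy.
d(omega) = (-6*x - 2*y) dx ∧ dy

For a 1-form omega = sum_i f_i dx_i, the exterior derivative is
  d(omega) = sum_{i < j} (∂f_j/∂x_i - ∂f_i/∂x_j) dx_i ∧ dx_j.
  coefficient of dx ∧ dy: ∂f_2/∂x - ∂f_1/∂y = ∂(2*x*(-x - y))/∂x - ∂(x*(2*y - 3))/∂y = -6*x - 2*y
Assembling: d(omega) = (-6*x - 2*y) dx ∧ dy.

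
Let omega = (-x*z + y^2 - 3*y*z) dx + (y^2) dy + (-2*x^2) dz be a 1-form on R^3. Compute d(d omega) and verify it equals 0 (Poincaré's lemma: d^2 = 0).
d(d omega) = 0

Step 1: d omega = sum_{i<j} (∂f_j/∂x_i - ∂f_i/∂x_j) dx_i ∧ dx_j:
  coeff of dx ∧ dy: -2*y + 3*z
  coeff of dx ∧ dz: -3*x + 3*y
  coeff of dy ∧ dz: 0
Step 2: Apply d again to each 2-form coefficient. The only possible 3-form in R^3 is dx ∧ dy ∧ dz, with coefficient
  ∂(coeff of dy∧dz)/∂x - ∂(coeff of dx∧dz)/∂y + ∂(coeff of dx∧dy)/∂z
  = ∂/∂x (0) - ∂/∂y (-3*x + 3*y) + ∂/∂z (-2*y + 3*z).
Each of these terms simplifies to sums of mixed partials that cancel in pairs. The result is 0 (by equality of mixed partials for smooth functions — Schwarz / Clairaut).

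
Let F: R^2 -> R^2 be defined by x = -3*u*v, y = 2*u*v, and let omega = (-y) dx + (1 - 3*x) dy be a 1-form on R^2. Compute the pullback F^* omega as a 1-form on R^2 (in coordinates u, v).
F^* omega = (2*v*(12*u*v + 1)) du + (2*u*(12*u*v + 1)) dv

Using F^*(f dg) = (f ∘ F) d(g ∘ F), substitute each coordinate x_i by F_i(u, v) in f_i, and replace dx_i by d F_i = (∂F_i/∂u) du + (∂F_i/∂v) dv.
  For the x component: f_1(F) = -2*u*v; d F_1 = (-3*v) du + (-3*u) dv
  For the y component: f_2(F) = 9*u*v + 1; d F_2 = (2*v) du + (2*u) dv
Combining and collecting du, dv coefficients:
  coeff of du: 2*v*(12*u*v + 1)
  coeff of dv: 2*u*(12*u*v + 1)
F^* omega = (2*v*(12*u*v + 1)) du + (2*u*(12*u*v + 1)) dv.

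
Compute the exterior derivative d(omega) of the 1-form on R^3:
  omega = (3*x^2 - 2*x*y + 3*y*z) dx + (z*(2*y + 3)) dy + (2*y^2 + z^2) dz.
d(omega) = (2*x - 3*z) dx ∧ dy + (-3*y) dx ∧ dz + (2*y - 3) dy ∧ dz

For a 1-form omega = sum_i f_i dx_i, the exterior derivative is
  d(omega) = sum_{i < j} (∂f_j/∂x_i - ∂f_i/∂x_j) dx_i ∧ dx_j.
  coefficient of dx ∧ dy: ∂f_2/∂x - ∂f_1/∂y = ∂(z*(2*y + 3))/∂x - ∂(3*x^2 - 2*x*y + 3*y*z)/∂y = 2*x - 3*z
  coefficient of dx ∧ dz: ∂f_3/∂x - ∂f_1/∂z = ∂(2*y^2 + z^2)/∂x - ∂(3*x^2 - 2*x*y + 3*y*z)/∂z = -3*y
  coefficient of dy ∧ dz: ∂f_3/∂y - ∂f_2/∂z = ∂(2*y^2 + z^2)/∂y - ∂(z*(2*y + 3))/∂z = 2*y - 3
Assembling: d(omega) = (2*x - 3*z) dx ∧ dy + (-3*y) dx ∧ dz + (2*y - 3) dy ∧ dz.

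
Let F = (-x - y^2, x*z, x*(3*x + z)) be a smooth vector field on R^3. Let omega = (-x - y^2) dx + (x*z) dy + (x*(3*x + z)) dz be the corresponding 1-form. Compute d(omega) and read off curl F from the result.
d(omega) = (-x) dy ∧ dz + (-6*x - z) dz ∧ dx + (2*y + z) dx ∧ dy; curl F = (-x, -6*x - z, 2*y + z)

d omega = sum_{i<j} (∂f_j/∂x_i - ∂f_i/∂x_j) dx_i ∧ dx_j. Under the identification (dy ∧ dz, dz ∧ dx, dx ∧ dy) ↔ (e_x, e_y, e_z), the coefficients are exactly the components of curl F. Compute:
  ∂R/∂y - ∂Q/∂z = (0) - (x) = -x
  ∂P/∂z - ∂R/∂x = (0) - (6*x + z) = -6*x - z
  ∂Q/∂x - ∂P/∂y = (z) - (-2*y) = 2*y + z.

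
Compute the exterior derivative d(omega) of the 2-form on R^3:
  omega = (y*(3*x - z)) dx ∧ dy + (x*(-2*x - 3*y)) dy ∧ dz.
d(omega) = (-4*x - 4*y) dx ∧ dy ∧ dz

For a 2-form omega = sum_{i<j} g_{ij} dx_i ∧ dx_j, the exterior derivative is
  d(omega) = sum_{i<j} d(g_{ij}) ∧ dx_i ∧ dx_j = sum_{i<j, k} (∂g_{ij}/∂x_k) dx_k ∧ dx_i ∧ dx_j.
Expand each term, using dx_k ∧ dx_i ∧ dx_j = sgn(permutation) dx_{(a)} ∧ dx_{(b)} ∧ dx_{(c)} with (a < b < c) sorted:
  d(y*(3*x - z)) includes (∂/∂z)(y*(3*x - z)) dz = (-y) dz, which multiplied by dx ∧ dy gives (-y) dx ∧ dy ∧ dz
  d(x*(-2*x - 3*y)) includes (∂/∂x)(x*(-2*x - 3*y)) dx = (-4*x - 3*y) dx, which multiplied by dy ∧ dz gives (-4*x - 3*y) dx ∧ dy ∧ dz
Collecting like 3-forms: d(omega) = (-4*x - 4*y) dx ∧ dy ∧ dz.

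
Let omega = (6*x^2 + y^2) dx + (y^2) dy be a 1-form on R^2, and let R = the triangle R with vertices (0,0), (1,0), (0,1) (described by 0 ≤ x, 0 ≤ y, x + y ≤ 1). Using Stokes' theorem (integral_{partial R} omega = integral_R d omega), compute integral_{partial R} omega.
integral_(partial R) omega = -1/3

Stokes: integral_partial_R omega = integral_R d omega with d omega = (∂Q/∂x - ∂P/∂y) dx ∧ dy.
  ∂Q/∂x = 0
  ∂P/∂y = 2*y
  integrand = ∂Q/∂x - ∂P/∂y = -2*y.
Integrating over R: integral_0^1 integral_0^{1-x} (-2*y) dy dx = -1/3.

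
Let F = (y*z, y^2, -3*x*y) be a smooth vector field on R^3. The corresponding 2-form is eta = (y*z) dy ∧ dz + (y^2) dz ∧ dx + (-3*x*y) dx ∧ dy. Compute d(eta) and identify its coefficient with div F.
d(eta) = (2*y) dx ∧ dy ∧ dz; div F = 2*y

For a 2-form in R^3 of the form above, applying d gives a 3-form with coefficient ∂P/∂x + ∂Q/∂y + ∂R/∂z:
  ∂P/∂x = 0
  ∂Q/∂y = 2*y
  ∂R/∂z = 0
Sum = 2*y, which is exactly div F.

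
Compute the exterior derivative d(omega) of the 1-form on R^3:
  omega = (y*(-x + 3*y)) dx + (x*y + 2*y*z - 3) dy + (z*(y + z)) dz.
d(omega) = (x - 5*y) dx ∧ dy + (-2*y + z) dy ∧ dz

For a 1-form omega = sum_i f_i dx_i, the exterior derivative is
  d(omega) = sum_{i < j} (∂f_j/∂x_i - ∂f_i/∂x_j) dx_i ∧ dx_j.
  coefficient of dx ∧ dy: ∂f_2/∂x - ∂f_1/∂y = ∂(x*y + 2*y*z - 3)/∂x - ∂(y*(-x + 3*y))/∂y = x - 5*y
  coefficient of dy ∧ dz: ∂f_3/∂y - ∂f_2/∂z = ∂(z*(y + z))/∂y - ∂(x*y + 2*y*z - 3)/∂z = -2*y + z
Assembling: d(omega) = (x - 5*y) dx ∧ dy + (-2*y + z) dy ∧ dz.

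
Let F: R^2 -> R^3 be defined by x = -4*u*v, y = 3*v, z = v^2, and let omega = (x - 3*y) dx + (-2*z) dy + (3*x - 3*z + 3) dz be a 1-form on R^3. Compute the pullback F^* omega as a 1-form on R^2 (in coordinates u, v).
F^* omega = (v^2*(16*u + 36)) du + (2*v*(8*u^2 - 12*u*v + 18*u - 3*v^2 - 3*v + 3)) dv

Using F^*(f dg) = (f ∘ F) d(g ∘ F), substitute each coordinate x_i by F_i(u, v) in f_i, and replace dx_i by d F_i = (∂F_i/∂u) du + (∂F_i/∂v) dv.
  For the x component: f_1(F) = v*(-4*u - 9); d F_1 = (-4*v) du + (-4*u) dv
  For the y component: f_2(F) = -2*v^2; d F_2 = (0) du + (3) dv
  For the z component: f_3(F) = -12*u*v - 3*v^2 + 3; d F_3 = (0) du + (2*v) dv
Combining and collecting du, dv coefficients:
  coeff of du: v^2*(16*u + 36)
  coeff of dv: 2*v*(8*u^2 - 12*u*v + 18*u - 3*v^2 - 3*v + 3)
F^* omega = (v^2*(16*u + 36)) du + (2*v*(8*u^2 - 12*u*v + 18*u - 3*v^2 - 3*v + 3)) dv.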